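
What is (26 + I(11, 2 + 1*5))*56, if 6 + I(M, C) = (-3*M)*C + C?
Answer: -11424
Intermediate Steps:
I(M, C) = -6 + C - 3*C*M (I(M, C) = -6 + ((-3*M)*C + C) = -6 + (-3*C*M + C) = -6 + (C - 3*C*M) = -6 + C - 3*C*M)
(26 + I(11, 2 + 1*5))*56 = (26 + (-6 + (2 + 1*5) - 3*(2 + 1*5)*11))*56 = (26 + (-6 + (2 + 5) - 3*(2 + 5)*11))*56 = (26 + (-6 + 7 - 3*7*11))*56 = (26 + (-6 + 7 - 231))*56 = (26 - 230)*56 = -204*56 = -11424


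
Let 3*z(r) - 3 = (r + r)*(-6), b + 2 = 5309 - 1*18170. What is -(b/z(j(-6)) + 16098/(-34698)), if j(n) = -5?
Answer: 74443072/121443 ≈ 612.99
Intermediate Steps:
b = -12863 (b = -2 + (5309 - 1*18170) = -2 + (5309 - 18170) = -2 - 12861 = -12863)
z(r) = 1 - 4*r (z(r) = 1 + ((r + r)*(-6))/3 = 1 + ((2*r)*(-6))/3 = 1 + (-12*r)/3 = 1 - 4*r)
-(b/z(j(-6)) + 16098/(-34698)) = -(-12863/(1 - 4*(-5)) + 16098/(-34698)) = -(-12863/(1 + 20) + 16098*(-1/34698)) = -(-12863/21 - 2683/5783) = -1*(-74443072/121443) = 74443072/121443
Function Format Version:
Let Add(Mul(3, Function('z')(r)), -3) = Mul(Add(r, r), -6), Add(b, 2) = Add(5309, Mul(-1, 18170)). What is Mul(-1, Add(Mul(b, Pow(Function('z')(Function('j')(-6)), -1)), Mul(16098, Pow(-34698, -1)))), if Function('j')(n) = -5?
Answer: Rational(74443072, 121443) ≈ 612.99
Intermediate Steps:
b = -12863 (b = Add(-2, Add(5309, Mul(-1, 18170))) = Add(-2, Add(5309, -18170)) = Add(-2, -12861) = -12863)
Function('z')(r) = Add(1, Mul(-4, r)) (Function('z')(r) = Add(1, Mul(Rational(1, 3), Mul(Add(r, r), -6))) = Add(1, Mul(Rational(1, 3), Mul(Mul(2, r), -6))) = Add(1, Mul(Rational(1, 3), Mul(-12, r))) = Add(1, Mul(-4, r)))
Mul(-1, Add(Mul(b, Pow(Function('z')(Function('j')(-6)), -1)), Mul(16098, Pow(-34698, -1)))) = Mul(-1, Add(Mul(-12863, Pow(Add(1, Mul(-4, -5)), -1)), Mul(16098, Pow(-34698, -1)))) = Mul(-1, Add(Mul(-12863, Pow(Add(1, 20), -1)), Mul(16098, Rational(-1, 34698)))) = Mul(-1, Add(Mul(-12863, Pow(21, -1)), Rational(-2683, 5783))) = Mul(-1, Add(Mul(-12863, Rational(1, 21)), Rational(-2683, 5783))) = Mul(-1, Add(Rational(-12863, 21), Rational(-2683, 5783))) = Mul(-1, Rational(-74443072, 121443)) = Rational(74443072, 121443)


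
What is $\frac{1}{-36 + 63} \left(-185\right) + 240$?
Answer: $\frac{6295}{27} \approx 233.15$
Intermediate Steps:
$\frac{1}{-36 + 63} \left(-185\right) + 240 = \frac{1}{27} \left(-185\right) + 240 = - \frac{185}{27} + 240 = \frac{6295}{27}$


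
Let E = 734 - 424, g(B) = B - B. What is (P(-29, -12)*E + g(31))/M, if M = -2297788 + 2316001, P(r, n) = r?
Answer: -8990/18213 ≈ -0.49360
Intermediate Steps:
g(B) = 0
E = 310
M = 18213
(P(-29, -12)*E + g(31))/M = (-29*310 + 0)/18213 = (-8990 + 0)*(1/18213) = -8990*1/18213 = -8990/18213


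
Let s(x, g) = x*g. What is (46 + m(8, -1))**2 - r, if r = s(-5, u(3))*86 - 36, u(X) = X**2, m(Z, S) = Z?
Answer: 6822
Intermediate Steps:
s(x, g) = g*x
r = -3906 (r = (3**2*(-5))*86 - 36 = (9*(-5))*86 - 36 = -45*86 - 36 = -3870 - 36 = -3906)
(46 + m(8, -1))**2 - r = (46 + 8)**2 - 1*(-3906) = 54**2 + 3906 = 2916 + 3906 = 6822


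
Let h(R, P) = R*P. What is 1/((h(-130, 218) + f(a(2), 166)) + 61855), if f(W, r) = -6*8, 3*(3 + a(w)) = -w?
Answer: 1/33467 ≈ 2.9880e-5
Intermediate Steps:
a(w) = -3 - w/3 (a(w) = -3 + (-w)/3 = -3 - w/3)
h(R, P) = P*R
f(W, r) = -48
1/((h(-130, 218) + f(a(2), 166)) + 61855) = 1/((218*(-130) - 48) + 61855) = 1/((-28340 - 48) + 61855) = 1/(-28388 + 61855) = 1/33467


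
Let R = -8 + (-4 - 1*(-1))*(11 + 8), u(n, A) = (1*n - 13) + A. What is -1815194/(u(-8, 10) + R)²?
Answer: -907597/2888 ≈ -314.26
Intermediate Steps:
u(n, A) = -13 + A + n (u(n, A) = (n - 13) + A = (-13 + n) + A = -13 + A + n)
R = -65 (R = -8 + (-4 + 1)*19 = -8 - 3*19 = -8 - 57 = -65)
-1815194/(u(-8, 10) + R)² = -1815194/((-13 + 10 - 8) - 65)² = -1815194/(-11 - 65)² = -1815194/((-76)²) = -1815194/5776 = -1815194*1/5776 = -907597/2888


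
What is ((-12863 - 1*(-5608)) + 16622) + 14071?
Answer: 23438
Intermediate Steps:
((-12863 - 1*(-5608)) + 16622) + 14071 = ((-12863 + 5608) + 16622) + 14071 = (-7255 + 16622) + 14071 = 9367 + 14071 = 23438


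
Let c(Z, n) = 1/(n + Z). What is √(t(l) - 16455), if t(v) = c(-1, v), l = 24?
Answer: 4*I*√544042/23 ≈ 128.28*I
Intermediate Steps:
c(Z, n) = 1/(Z + n)
t(v) = 1/(-1 + v)
√(t(l) - 16455) = √(1/(-1 + 24) - 16455) = √(1/23 - 16455) = √(-378464/23) = 4*I*√544042/23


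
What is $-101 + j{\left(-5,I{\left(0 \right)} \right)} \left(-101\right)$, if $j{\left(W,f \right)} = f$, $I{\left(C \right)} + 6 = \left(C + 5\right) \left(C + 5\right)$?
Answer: $-2020$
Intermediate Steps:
$I{\left(C \right)} = -6 + \left(5 + C\right)^{2}$ ($I{\left(C \right)} = -6 + \left(C + 5\right) \left(C + 5\right) = -6 + \left(5 + C\right) \left(5 + C\right) = -6 + \left(5 + C\right)^{2}$)
$-101 + j{\left(-5,I{\left(0 \right)} \right)} \left(-101\right) = -101 + \left(-6 + \left(5 + 0\right)^{2}\right) \left(-101\right) = -101 + \left(-6 + 5^{2}\right) \left(-101\right) = -101 + \left(-6 + 25\right) \left(-101\right) = -101 + 19 \left(-101\right) = -101 - 1919 = -2020$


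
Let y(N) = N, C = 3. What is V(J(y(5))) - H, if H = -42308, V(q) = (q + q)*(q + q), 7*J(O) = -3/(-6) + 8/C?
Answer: 18658189/441 ≈ 42309.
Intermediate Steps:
J(O) = 19/42 (J(O) = (-3/(-6) + 8/3)/7 = (-3*(-⅙) + 8*(⅓))/7 = (½ + 8/3)/7 = (⅐)*(19/6) = 19/42)
V(q) = 4*q² (V(q) = (2*q)*(2*q) = 4*q²)
V(J(y(5))) - H = 4*(19/42)² - 1*(-42308) = 4*(361/1764) + 42308 = 361/441 + 42308 = 18658189/441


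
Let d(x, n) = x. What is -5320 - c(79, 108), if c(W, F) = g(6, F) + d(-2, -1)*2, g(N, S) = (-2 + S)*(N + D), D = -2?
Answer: -5740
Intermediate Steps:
g(N, S) = (-2 + N)*(-2 + S) (g(N, S) = (-2 + S)*(N - 2) = (-2 + S)*(-2 + N) = (-2 + N)*(-2 + S))
c(W, F) = -12 + 4*F (c(W, F) = (4 - 2*6 - 2*F + 6*F) - 2*2 = (4 - 12 - 2*F + 6*F) - 4 = (-8 + 4*F) - 4 = -12 + 4*F)
-5320 - c(79, 108) = -5320 - (-12 + 4*108) = -5320 - (-12 + 432) = -5320 - 1*420 = -5320 - 420 = -5740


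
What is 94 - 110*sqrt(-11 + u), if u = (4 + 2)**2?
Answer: -456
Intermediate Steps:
u = 36 (u = 6**2 = 36)
94 - 110*sqrt(-11 + u) = 94 - 110*sqrt(-11 + 36) = 94 - 110*sqrt(25) = 94 - 110*5 = 94 - 550 = -456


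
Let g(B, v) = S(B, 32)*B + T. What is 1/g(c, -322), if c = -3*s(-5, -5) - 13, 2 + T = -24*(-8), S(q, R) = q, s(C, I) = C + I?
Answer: 1/479 ≈ 0.0020877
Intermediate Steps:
T = 190 (T = -2 - 24*(-8) = -2 + 192 = 190)
c = 17 (c = -3*(-5 - 5) - 13 = -3*(-10) - 13 = 30 - 13 = 17)
g(B, v) = 190 + B² (g(B, v) = B*B + 190 = B² + 190 = 190 + B²)
1/g(c, -322) = 1/(190 + 17²) = 1/(190 + 289) = 1/479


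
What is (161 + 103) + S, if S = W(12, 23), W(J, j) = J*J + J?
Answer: 420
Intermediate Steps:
W(J, j) = J + J² (W(J, j) = J² + J = J + J²)
S = 156 (S = 12*(1 + 12) = 12*13 = 156)
(161 + 103) + S = (161 + 103) + 156 = 264 + 156 = 420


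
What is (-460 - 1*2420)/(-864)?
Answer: 10/3 ≈ 3.3333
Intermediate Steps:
(-460 - 1*2420)/(-864) = (-460 - 2420)*(-1/864) = -2880*(-1/864) = 10/3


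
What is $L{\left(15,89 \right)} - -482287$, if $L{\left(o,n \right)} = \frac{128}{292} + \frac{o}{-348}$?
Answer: $\frac{4084009663}{8468} \approx 4.8229 \cdot 10^{5}$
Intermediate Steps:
$L{\left(o,n \right)} = \frac{32}{73} - \frac{o}{348}$ ($L{\left(o,n \right)} = 128 \cdot \frac{1}{292} + o \left(- \frac{1}{348}\right) = \frac{32}{73} - \frac{o}{348}$)
$L{\left(15,89 \right)} - -482287 = \left(\frac{32}{73} - \frac{5}{116}\right) - -482287 = \left(\frac{32}{73} - \frac{5}{116}\right) + 482287 = \frac{3347}{8468} + 482287 = \frac{4084009663}{8468}$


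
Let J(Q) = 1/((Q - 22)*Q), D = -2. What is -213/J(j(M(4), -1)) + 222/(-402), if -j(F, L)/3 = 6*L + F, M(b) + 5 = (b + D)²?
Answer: 299654/67 ≈ 4472.4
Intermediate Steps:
M(b) = -5 + (-2 + b)² (M(b) = -5 + (b - 2)² = -5 + (-2 + b)²)
j(F, L) = -18*L - 3*F (j(F, L) = -3*(6*L + F) = -3*(F + 6*L) = -18*L - 3*F)
J(Q) = 1/(Q*(-22 + Q)) (J(Q) = 1/((-22 + Q)*Q) = 1/(Q*(-22 + Q)))
-213/J(j(M(4), -1)) + 222/(-402) = -213*(-22 + (-18*(-1) - 3*(-5 + (-2 + 4)²)))*(-18*(-1) - 3*(-5 + (-2 + 4)²)) + 222/(-402) = -213*(-22 + (18 - 3*(-5 + 2²)))*(18 - 3*(-5 + 2²)) + 222*(-1/402) = -213*(-22 + (18 - 3*(-5 + 4)))*(18 - 3*(-5 + 4)) - 37/67 = -213*(-22 + (18 - 3*(-1)))*(18 - 3*(-1)) - 37/67 = -213*(-22 + (18 + 3))*(18 + 3) - 37/67 = -213/(1/(21*(-22 + 21))) - 37/67 = -213/((1/21)/(-1)) - 37/67 = -213/((1/21)*(-1)) - 37/67 = -213/(-1/21) - 37/67 = -213*(-21) - 37/67 = 4473 - 37/67 = 299654/67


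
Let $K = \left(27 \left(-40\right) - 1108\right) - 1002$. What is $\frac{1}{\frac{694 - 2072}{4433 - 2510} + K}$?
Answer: $- \frac{1923}{6135748} \approx -0.00031341$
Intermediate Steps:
$K = -3190$ ($K = \left(-1080 - 1108\right) - 1002 = -2188 - 1002 = -3190$)
$\frac{1}{\frac{694 - 2072}{4433 - 2510} + K} = \frac{1}{\frac{694 - 2072}{4433 - 2510} - 3190} = \frac{1}{- \frac{1378}{1923} - 3190} = \frac{1}{- \frac{6135748}{1923}} = - \frac{1923}{6135748}$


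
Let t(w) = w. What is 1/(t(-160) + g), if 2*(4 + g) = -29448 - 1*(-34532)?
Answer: 1/2378 ≈ 0.00042052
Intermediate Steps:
g = 2538 (g = -4 + (-29448 - 1*(-34532))/2 = -4 + (-29448 + 34532)/2 = -4 + (½)*5084 = -4 + 2542 = 2538)
1/(t(-160) + g) = 1/(-160 + 2538) = 1/2378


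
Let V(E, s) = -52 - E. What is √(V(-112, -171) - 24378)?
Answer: 3*I*√2702 ≈ 155.94*I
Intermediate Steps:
√(V(-112, -171) - 24378) = √((-52 - 1*(-112)) - 24378) = √((-52 + 112) - 24378) = √(60 - 24378) = √(-24318) = 3*I*√2702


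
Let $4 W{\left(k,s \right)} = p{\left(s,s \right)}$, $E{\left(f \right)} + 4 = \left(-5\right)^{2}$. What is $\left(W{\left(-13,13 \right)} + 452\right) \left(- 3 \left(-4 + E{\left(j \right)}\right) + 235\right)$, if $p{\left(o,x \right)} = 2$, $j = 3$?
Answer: $83260$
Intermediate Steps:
$E{\left(f \right)} = 21$ ($E{\left(f \right)} = -4 + \left(-5\right)^{2} = -4 + 25 = 21$)
$W{\left(k,s \right)} = \frac{1}{2}$ ($W{\left(k,s \right)} = \frac{1}{4} \cdot 2 = \frac{1}{2}$)
$\left(W{\left(-13,13 \right)} + 452\right) \left(- 3 \left(-4 + E{\left(j \right)}\right) + 235\right) = \left(\frac{1}{2} + 452\right) \left(- 3 \left(-4 + 21\right) + 235\right) = \frac{905 \left(\left(-3\right) 17 + 235\right)}{2} = \frac{905 \left(-51 + 235\right)}{2} = \frac{905}{2} \cdot 184 = 83260$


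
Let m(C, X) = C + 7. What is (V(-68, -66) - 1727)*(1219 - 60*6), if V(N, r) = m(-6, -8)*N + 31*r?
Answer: -3299419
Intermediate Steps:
m(C, X) = 7 + C
V(N, r) = N + 31*r (V(N, r) = (7 - 6)*N + 31*r = 1*N + 31*r = N + 31*r)
(V(-68, -66) - 1727)*(1219 - 60*6) = ((-68 + 31*(-66)) - 1727)*(1219 - 60*6) = ((-68 - 2046) - 1727)*(1219 - 360) = (-2114 - 1727)*859 = -3841*859 = -3299419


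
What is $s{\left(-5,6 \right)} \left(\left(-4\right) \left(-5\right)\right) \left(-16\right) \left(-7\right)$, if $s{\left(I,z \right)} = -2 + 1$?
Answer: $-2240$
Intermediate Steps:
$s{\left(I,z \right)} = -1$
$s{\left(-5,6 \right)} \left(\left(-4\right) \left(-5\right)\right) \left(-16\right) \left(-7\right) = - \left(-4\right) \left(-5\right) \left(-16\right) \left(-7\right) = \left(-1\right) 20 \left(-16\right) \left(-7\right) = \left(-20\right) \left(-16\right) \left(-7\right) = 320 \left(-7\right) = -2240$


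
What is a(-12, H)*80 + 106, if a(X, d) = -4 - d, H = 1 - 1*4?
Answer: 26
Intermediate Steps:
H = -3 (H = 1 - 4 = -3)
a(-12, H)*80 + 106 = (-4 - 1*(-3))*80 + 106 = (-4 + 3)*80 + 106 = -1*80 + 106 = -80 + 106 = 26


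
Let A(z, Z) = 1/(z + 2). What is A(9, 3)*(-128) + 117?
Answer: 1159/11 ≈ 105.36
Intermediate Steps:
A(z, Z) = 1/(2 + z)
A(9, 3)*(-128) + 117 = -128/(2 + 9) + 117 = -128/11 + 117 = 1159/11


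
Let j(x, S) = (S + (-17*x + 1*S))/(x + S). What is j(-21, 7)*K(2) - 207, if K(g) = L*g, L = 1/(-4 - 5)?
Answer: -1810/9 ≈ -201.11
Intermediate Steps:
j(x, S) = (-17*x + 2*S)/(S + x) (j(x, S) = (S + (-17*x + S))/(S + x) = (S + (S - 17*x))/(S + x) = (-17*x + 2*S)/(S + x))
L = -⅑ (L = 1/(-9) = -⅑ ≈ -0.11111)
K(g) = -g/9
j(-21, 7)*K(2) - 207 = ((-17*(-21) + 2*7)/(7 - 21))*(-⅑*2) - 207 = ((357 + 14)/(-14))*(-2/9) - 207 = -1/14*371*(-2/9) - 207 = -53/2*(-2/9) - 207 = 53/9 - 207 = -1810/9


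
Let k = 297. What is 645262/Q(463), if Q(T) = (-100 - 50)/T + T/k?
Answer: 88730622882/169819 ≈ 5.2250e+5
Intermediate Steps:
Q(T) = -150/T + T/297 (Q(T) = (-100 - 50)/T + T/297 = -150/T + T*(1/297) = -150/T + T/297)
645262/Q(463) = 645262/(-150/463 + (1/297)*463) = 645262/(-150*1/463 + 463/297) = 645262/(-150/463 + 463/297) = 645262/(169819/137511) = 645262*(137511/169819) = 88730622882/169819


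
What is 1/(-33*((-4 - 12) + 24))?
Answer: -1/264 ≈ -0.0037879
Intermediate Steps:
1/(-33*((-4 - 12) + 24)) = 1/(-33*(-16 + 24)) = 1/(-33*8) = 1/(-264) = -1/264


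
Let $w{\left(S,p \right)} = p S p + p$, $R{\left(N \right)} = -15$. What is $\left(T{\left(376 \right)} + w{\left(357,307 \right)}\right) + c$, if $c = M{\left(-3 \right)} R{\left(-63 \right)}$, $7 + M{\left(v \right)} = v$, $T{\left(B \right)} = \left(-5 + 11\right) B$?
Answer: $33649606$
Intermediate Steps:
$T{\left(B \right)} = 6 B$
$M{\left(v \right)} = -7 + v$
$w{\left(S,p \right)} = p + S p^{2}$ ($w{\left(S,p \right)} = S p p + p = S p^{2} + p = p + S p^{2}$)
$c = 150$ ($c = \left(-7 - 3\right) \left(-15\right) = \left(-10\right) \left(-15\right) = 150$)
$\left(T{\left(376 \right)} + w{\left(357,307 \right)}\right) + c = \left(6 \cdot 376 + 307 \left(1 + 357 \cdot 307\right)\right) + 150 = \left(2256 + 307 \left(1 + 109599\right)\right) + 150 = \left(2256 + 307 \cdot 109600\right) + 150 = \left(2256 + 33647200\right) + 150 = 33649456 + 150 = 33649606$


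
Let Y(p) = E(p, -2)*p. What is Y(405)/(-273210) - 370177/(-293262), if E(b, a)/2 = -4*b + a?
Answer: 16214317967/2670737034 ≈ 6.0711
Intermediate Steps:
E(b, a) = -8*b + 2*a (E(b, a) = 2*(-4*b + a) = 2*(a - 4*b) = -8*b + 2*a)
Y(p) = p*(-4 - 8*p) (Y(p) = (-8*p + 2*(-2))*p = (-8*p - 4)*p = (-4 - 8*p)*p = p*(-4 - 8*p))
Y(405)/(-273210) - 370177/(-293262) = -4*405*(1 + 2*405)/(-273210) - 370177/(-293262) = -4*405*(1 + 810)*(-1/273210) - 370177*(-1/293262) = -4*405*811*(-1/273210) + 370177/293262 = -1313820*(-1/273210) + 370177/293262 = 43794/9107 + 370177/293262 = 16214317967/2670737034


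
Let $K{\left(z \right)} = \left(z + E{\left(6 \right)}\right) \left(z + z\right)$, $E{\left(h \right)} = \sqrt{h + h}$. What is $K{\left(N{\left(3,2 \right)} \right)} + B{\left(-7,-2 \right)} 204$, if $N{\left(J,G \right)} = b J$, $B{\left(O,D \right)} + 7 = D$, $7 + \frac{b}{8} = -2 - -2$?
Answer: $54612 - 672 \sqrt{3} \approx 53448.0$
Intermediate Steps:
$E{\left(h \right)} = \sqrt{2} \sqrt{h}$ ($E{\left(h \right)} = \sqrt{2 h} = \sqrt{2} \sqrt{h}$)
$b = -56$ ($b = -56 + 8 \left(-2 - -2\right) = -56 + 8 \left(-2 + 2\right) = -56 + 8 \cdot 0 = -56 + 0 = -56$)
$B{\left(O,D \right)} = -7 + D$
$N{\left(J,G \right)} = - 56 J$
$K{\left(z \right)} = 2 z \left(z + 2 \sqrt{3}\right)$ ($K{\left(z \right)} = \left(z + \sqrt{2} \sqrt{6}\right) \left(z + z\right) = \left(z + 2 \sqrt{3}\right) 2 z = 2 z \left(z + 2 \sqrt{3}\right)$)
$K{\left(N{\left(3,2 \right)} \right)} + B{\left(-7,-2 \right)} 204 = 2 \left(\left(-56\right) 3\right) \left(\left(-56\right) 3 + 2 \sqrt{3}\right) + \left(-7 - 2\right) 204 = 2 \left(-168\right) \left(-168 + 2 \sqrt{3}\right) - 1836 = \left(56448 - 672 \sqrt{3}\right) - 1836 = 54612 - 672 \sqrt{3}$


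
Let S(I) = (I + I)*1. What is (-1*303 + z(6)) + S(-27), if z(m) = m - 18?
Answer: -369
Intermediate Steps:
S(I) = 2*I (S(I) = (2*I)*1 = 2*I)
z(m) = -18 + m
(-1*303 + z(6)) + S(-27) = (-1*303 + (-18 + 6)) + 2*(-27) = (-303 - 12) - 54 = -315 - 54 = -369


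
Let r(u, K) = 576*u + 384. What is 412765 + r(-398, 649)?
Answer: 183901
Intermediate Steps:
r(u, K) = 384 + 576*u
412765 + r(-398, 649) = 412765 + (384 + 576*(-398)) = 412765 + (384 - 229248) = 412765 - 228864 = 183901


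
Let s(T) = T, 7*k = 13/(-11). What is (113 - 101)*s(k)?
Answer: -156/77 ≈ -2.0260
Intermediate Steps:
k = -13/77 (k = (13/(-11))/7 = (13*(-1/11))/7 = (⅐)*(-13/11) = -13/77 ≈ -0.16883)
(113 - 101)*s(k) = (113 - 101)*(-13/77) = 12*(-13/77) = -156/77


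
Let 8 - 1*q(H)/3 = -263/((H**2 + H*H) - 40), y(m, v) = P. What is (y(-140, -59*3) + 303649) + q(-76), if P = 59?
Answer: 3496563573/11512 ≈ 3.0373e+5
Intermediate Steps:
y(m, v) = 59
q(H) = 24 + 789/(-40 + 2*H**2) (q(H) = 24 - (-789)/((H**2 + H*H) - 40) = 24 - (-789)/((H**2 + H**2) - 40) = 24 - (-789)/(2*H**2 - 40) = 24 - (-789)/(-40 + 2*H**2) = 24 + 789/(-40 + 2*H**2))
(y(-140, -59*3) + 303649) + q(-76) = (59 + 303649) + 3*(-57 + 16*(-76)**2)/(2*(-20 + (-76)**2)) = 303708 + 3*(-57 + 16*5776)/(2*(-20 + 5776)) = 303708 + (3/2)*(-57 + 92416)/5756 = 303708 + (3/2)*(1/5756)*92359 = 303708 + 277077/11512 = 3496563573/11512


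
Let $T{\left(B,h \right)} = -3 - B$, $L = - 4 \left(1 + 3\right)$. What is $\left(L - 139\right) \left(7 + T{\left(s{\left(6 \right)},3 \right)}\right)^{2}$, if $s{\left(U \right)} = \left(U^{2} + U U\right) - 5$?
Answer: $-615195$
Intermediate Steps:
$s{\left(U \right)} = -5 + 2 U^{2}$ ($s{\left(U \right)} = \left(U^{2} + U^{2}\right) - 5 = 2 U^{2} - 5 = -5 + 2 U^{2}$)
$L = -16$ ($L = \left(-4\right) 4 = -16$)
$\left(L - 139\right) \left(7 + T{\left(s{\left(6 \right)},3 \right)}\right)^{2} = \left(-16 - 139\right) \left(7 - \left(-2 + 72\right)\right)^{2} = - 155 \left(7 - \left(-2 + 72\right)\right)^{2} = - 155 \left(7 - 70\right)^{2} = - 155 \left(-63\right)^{2} = \left(-155\right) 3969 = -615195$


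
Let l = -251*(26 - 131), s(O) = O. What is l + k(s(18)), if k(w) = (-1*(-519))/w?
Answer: 158303/6 ≈ 26384.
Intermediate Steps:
k(w) = 519/w
l = 26355 (l = -251*(-105) = 26355)
l + k(s(18)) = 26355 + 519/18 = 26355 + 519*(1/18) = 26355 + 173/6 = 158303/6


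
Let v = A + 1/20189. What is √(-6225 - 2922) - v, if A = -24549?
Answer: 495619760/20189 + I*√9147 ≈ 24549.0 + 95.64*I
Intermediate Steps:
v = -495619760/20189 (v = -24549 + 1/20189 = -495619760/20189 ≈ -24549.)
√(-6225 - 2922) - v = √(-6225 - 2922) - 1*(-495619760/20189) = √(-9147) + 495619760/20189 = I*√9147 + 495619760/20189 = 495619760/20189 + I*√9147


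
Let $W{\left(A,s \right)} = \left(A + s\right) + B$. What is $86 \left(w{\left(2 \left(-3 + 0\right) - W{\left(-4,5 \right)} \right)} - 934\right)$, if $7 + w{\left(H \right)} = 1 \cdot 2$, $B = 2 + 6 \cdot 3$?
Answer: $-80754$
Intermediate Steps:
$B = 20$ ($B = 2 + 18 = 20$)
$W{\left(A,s \right)} = 20 + A + s$ ($W{\left(A,s \right)} = \left(A + s\right) + 20 = 20 + A + s$)
$w{\left(H \right)} = -5$ ($w{\left(H \right)} = -7 + 1 \cdot 2 = -7 + 2 = -5$)
$86 \left(w{\left(2 \left(-3 + 0\right) - W{\left(-4,5 \right)} \right)} - 934\right) = 86 \left(-5 - 934\right) = 86 \left(-939\right) = -80754$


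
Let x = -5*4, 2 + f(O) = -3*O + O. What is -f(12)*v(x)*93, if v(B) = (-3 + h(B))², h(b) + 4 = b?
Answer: 1762722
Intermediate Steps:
h(b) = -4 + b
f(O) = -2 - 2*O (f(O) = -2 + (-3*O + O) = -2 - 2*O)
x = -20
v(B) = (-7 + B)² (v(B) = (-3 + (-4 + B))² = (-7 + B)²)
-f(12)*v(x)*93 = -(-2 - 2*12)*(-7 - 20)²*93 = -(-2 - 24)*(-27)²*93 = -(-26*729)*93 = -(-18954)*93 = -1*(-1762722) = 1762722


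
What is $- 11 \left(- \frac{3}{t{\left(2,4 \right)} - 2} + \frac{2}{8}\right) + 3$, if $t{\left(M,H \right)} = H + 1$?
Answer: $\frac{45}{4} \approx 11.25$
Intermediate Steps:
$t{\left(M,H \right)} = 1 + H$
$- 11 \left(- \frac{3}{t{\left(2,4 \right)} - 2} + \frac{2}{8}\right) + 3 = - 11 \left(- \frac{3}{\left(1 + 4\right) - 2} + \frac{2}{8}\right) + 3 = - 11 \left(- \frac{3}{5 - 2} + 2 \cdot \frac{1}{8}\right) + 3 = - 11 \left(- \frac{3}{3} + \frac{1}{4}\right) + 3 = - 11 \left(\left(-3\right) \frac{1}{3} + \frac{1}{4}\right) + 3 = - 11 \left(-1 + \frac{1}{4}\right) + 3 = \left(-11\right) \left(- \frac{3}{4}\right) + 3 = \frac{33}{4} + 3 = \frac{45}{4}$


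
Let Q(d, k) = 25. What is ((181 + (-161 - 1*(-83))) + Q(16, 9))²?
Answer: 16384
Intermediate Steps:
((181 + (-161 - 1*(-83))) + Q(16, 9))² = ((181 + (-161 - 1*(-83))) + 25)² = ((181 + (-161 + 83)) + 25)² = ((181 - 78) + 25)² = (103 + 25)² = 128² = 16384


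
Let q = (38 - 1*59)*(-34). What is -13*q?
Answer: -9282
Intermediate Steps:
q = 714 (q = (38 - 59)*(-34) = -21*(-34) = 714)
-13*q = -13*714 = -9282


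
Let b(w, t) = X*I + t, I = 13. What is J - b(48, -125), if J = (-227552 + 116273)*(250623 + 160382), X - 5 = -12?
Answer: -45736225179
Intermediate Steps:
X = -7 (X = 5 - 12 = -7)
b(w, t) = -91 + t (b(w, t) = -7*13 + t = -91 + t)
J = -45736225395 (J = -111279*411005 = -45736225395)
J - b(48, -125) = -45736225395 - (-91 - 125) = -45736225395 - 1*(-216) = -45736225395 + 216 = -45736225179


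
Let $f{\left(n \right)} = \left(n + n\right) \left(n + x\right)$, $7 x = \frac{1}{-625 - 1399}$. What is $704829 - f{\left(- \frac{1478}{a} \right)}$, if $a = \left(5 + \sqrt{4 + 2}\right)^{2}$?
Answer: $\frac{301190636007913}{461596982} + \frac{4797215577255 \sqrt{6}}{230798491} \approx 7.0341 \cdot 10^{5}$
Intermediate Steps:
$x = - \frac{1}{14168}$ ($x = \frac{1}{7 \left(-625 - 1399\right)} = \frac{1}{7 \left(-2024\right)} = \frac{1}{7} \left(- \frac{1}{2024}\right) = - \frac{1}{14168} \approx -7.0582 \cdot 10^{-5}$)
$a = \left(5 + \sqrt{6}\right)^{2} \approx 55.495$
$f{\left(n \right)} = 2 n \left(- \frac{1}{14168} + n\right)$ ($f{\left(n \right)} = \left(n + n\right) \left(n - \frac{1}{14168}\right) = 2 n \left(- \frac{1}{14168} + n\right)$)
$704829 - f{\left(- \frac{1478}{a} \right)} = 704829 - \frac{- \frac{1478}{\left(5 + \sqrt{6}\right)^{2}} \left(-1 + 14168 \left(- \frac{1478}{\left(5 + \sqrt{6}\right)^{2}}\right)\right)}{7084} = 704829 - \frac{- \frac{1478}{\left(5 + \sqrt{6}\right)^{2}} \left(-1 - \frac{20940304}{\left(5 + \sqrt{6}\right)^{2}}\right)}{7084} = 704829 - - \frac{739 \left(-1 - \frac{20940304}{\left(5 + \sqrt{6}\right)^{2}}\right)}{3542 \left(5 + \sqrt{6}\right)^{2}} = 704829 + \frac{739 \left(-1 - \frac{20940304}{\left(5 + \sqrt{6}\right)^{2}}\right)}{3542 \left(5 + \sqrt{6}\right)^{2}}$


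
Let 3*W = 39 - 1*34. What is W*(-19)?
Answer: -95/3 ≈ -31.667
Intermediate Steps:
W = 5/3 (W = (39 - 1*34)/3 = (39 - 34)/3 = (1/3)*5 = 5/3 ≈ 1.6667)
W*(-19) = (5/3)*(-19) = -95/3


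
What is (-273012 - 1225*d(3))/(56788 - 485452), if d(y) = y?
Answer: 92229/142888 ≈ 0.64546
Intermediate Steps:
(-273012 - 1225*d(3))/(56788 - 485452) = (-273012 - 1225*3)/(56788 - 485452) = (-273012 - 3675)/(-428664) = -276687*(-1/428664) = 92229/142888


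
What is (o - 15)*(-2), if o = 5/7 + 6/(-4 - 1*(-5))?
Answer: 116/7 ≈ 16.571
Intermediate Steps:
o = 47/7 (o = 5*(⅐) + 6/(-4 + 5) = 5/7 + 6/1 = 5/7 + 6*1 = 5/7 + 6 = 47/7 ≈ 6.7143)
(o - 15)*(-2) = (47/7 - 15)*(-2) = -58/7*(-2) = 116/7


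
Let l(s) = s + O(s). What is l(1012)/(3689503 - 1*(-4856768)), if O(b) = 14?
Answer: 342/2848757 ≈ 0.00012005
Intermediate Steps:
l(s) = 14 + s (l(s) = s + 14 = 14 + s)
l(1012)/(3689503 - 1*(-4856768)) = (14 + 1012)/(3689503 - 1*(-4856768)) = 1026/(3689503 + 4856768) = 1026/8546271 = 1026*(1/8546271) = 342/2848757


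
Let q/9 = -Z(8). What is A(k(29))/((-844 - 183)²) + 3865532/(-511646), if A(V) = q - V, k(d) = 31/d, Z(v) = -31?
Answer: -4547363402202/601914936311 ≈ -7.5548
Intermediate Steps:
q = 279 (q = 9*(-1*(-31)) = 9*31 = 279)
A(V) = 279 - V
A(k(29))/((-844 - 183)²) + 3865532/(-511646) = (279 - 31/29)/((-844 - 183)²) + 3865532/(-511646) = (279 - 31/29)/((-1027)²) + 3865532*(-1/511646) = (279 - 1*31/29)/1054729 - 1932766/255823 = (279 - 31/29)*(1/1054729) - 1932766/255823 = (8060/29)*(1/1054729) - 1932766/255823 = 620/2352857 - 1932766/255823 = -4547363402202/601914936311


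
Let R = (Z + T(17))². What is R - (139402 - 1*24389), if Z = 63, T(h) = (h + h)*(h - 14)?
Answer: -87788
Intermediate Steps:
T(h) = 2*h*(-14 + h) (T(h) = (2*h)*(-14 + h) = 2*h*(-14 + h))
R = 27225 (R = (63 + 2*17*(-14 + 17))² = (63 + 2*17*3)² = (63 + 102)² = 165² = 27225)
R - (139402 - 1*24389) = 27225 - (139402 - 1*24389) = 27225 - (139402 - 24389) = 27225 - 1*115013 = 27225 - 115013 = -87788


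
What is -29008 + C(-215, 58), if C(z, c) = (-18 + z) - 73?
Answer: -29314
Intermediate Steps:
C(z, c) = -91 + z
-29008 + C(-215, 58) = -29008 + (-91 - 215) = -29008 - 306 = -29314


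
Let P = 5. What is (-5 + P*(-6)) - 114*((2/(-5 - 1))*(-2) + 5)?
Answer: -681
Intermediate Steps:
(-5 + P*(-6)) - 114*((2/(-5 - 1))*(-2) + 5) = (-5 + 5*(-6)) - 114*((2/(-5 - 1))*(-2) + 5) = (-5 - 30) - 114*((2/(-6))*(-2) + 5) = -35 - 114*((2*(-⅙))*(-2) + 5) = -35 - 114*(-⅓*(-2) + 5) = -35 - 114*(⅔ + 5) = -35 - 114*17/3 = -35 - 646 = -681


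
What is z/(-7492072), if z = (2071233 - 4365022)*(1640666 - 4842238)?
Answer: -1835932659077/1873018 ≈ -9.8020e+5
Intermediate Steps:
z = 7343730636308 (z = -2293789*(-3201572) = 7343730636308)
z/(-7492072) = 7343730636308/(-7492072) = 7343730636308*(-1/7492072) = -1835932659077/1873018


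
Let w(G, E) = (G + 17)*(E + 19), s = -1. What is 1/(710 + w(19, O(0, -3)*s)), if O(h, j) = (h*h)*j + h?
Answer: 1/1394 ≈ 0.00071736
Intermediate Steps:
O(h, j) = h + j*h**2 (O(h, j) = h**2*j + h = j*h**2 + h = h + j*h**2)
w(G, E) = (17 + G)*(19 + E)
1/(710 + w(19, O(0, -3)*s)) = 1/(710 + (323 + 17*((0*(1 + 0*(-3)))*(-1)) + 19*19 + ((0*(1 + 0*(-3)))*(-1))*19)) = 1/(710 + (323 + 17*((0*(1 + 0))*(-1)) + 361 + ((0*(1 + 0))*(-1))*19)) = 1/(710 + (323 + 17*((0*1)*(-1)) + 361 + ((0*1)*(-1))*19)) = 1/(710 + (323 + 17*(0*(-1)) + 361 + (0*(-1))*19)) = 1/(710 + (323 + 17*0 + 361 + 0*19)) = 1/(710 + (323 + 0 + 361 + 0)) = 1/(710 + 684) = 1/1394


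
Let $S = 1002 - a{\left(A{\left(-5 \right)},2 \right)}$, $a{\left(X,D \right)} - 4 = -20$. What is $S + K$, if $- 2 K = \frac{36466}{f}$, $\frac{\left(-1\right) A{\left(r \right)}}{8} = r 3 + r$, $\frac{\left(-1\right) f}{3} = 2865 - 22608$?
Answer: $\frac{60276889}{59229} \approx 1017.7$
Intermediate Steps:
$f = 59229$ ($f = - 3 \left(2865 - 22608\right) = \left(-3\right) \left(-19743\right) = 59229$)
$A{\left(r \right)} = - 32 r$ ($A{\left(r \right)} = - 8 \left(r 3 + r\right) = - 8 \left(3 r + r\right) = - 8 \cdot 4 r = - 32 r$)
$a{\left(X,D \right)} = -16$ ($a{\left(X,D \right)} = 4 - 20 = -16$)
$S = 1018$ ($S = 1002 - -16 = 1002 + 16 = 1018$)
$K = - \frac{18233}{59229}$ ($K = - \frac{36466 \cdot \frac{1}{59229}}{2} = \left(- \frac{1}{2}\right) \frac{36466}{59229} = - \frac{18233}{59229} \approx -0.30784$)
$S + K = 1018 - \frac{18233}{59229} = \frac{60276889}{59229}$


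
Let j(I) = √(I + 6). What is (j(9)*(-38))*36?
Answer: -1368*√15 ≈ -5298.2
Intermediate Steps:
j(I) = √(6 + I)
(j(9)*(-38))*36 = (√(6 + 9)*(-38))*36 = (√15*(-38))*36 = -38*√15*36 = -1368*√15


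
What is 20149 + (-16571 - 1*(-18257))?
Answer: 21835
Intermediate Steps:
20149 + (-16571 - 1*(-18257)) = 20149 + (-16571 + 18257) = 20149 + 1686 = 21835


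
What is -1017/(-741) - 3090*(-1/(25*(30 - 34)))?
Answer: -72933/2470 ≈ -29.528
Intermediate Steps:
-1017/(-741) - 3090*(-1/(25*(30 - 34))) = -1017*(-1/741) - 3090/((-25*(-4))) = 339/247 - 3090/100 = 339/247 - 3090*1/100 = 339/247 - 309/10 = -72933/2470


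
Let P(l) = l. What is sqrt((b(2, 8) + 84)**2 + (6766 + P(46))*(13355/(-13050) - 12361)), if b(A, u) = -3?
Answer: I*sqrt(15933415274245)/435 ≈ 9176.3*I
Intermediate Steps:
sqrt((b(2, 8) + 84)**2 + (6766 + P(46))*(13355/(-13050) - 12361)) = sqrt((-3 + 84)**2 + (6766 + 46)*(13355/(-13050) - 12361)) = sqrt(81**2 + 6812*(13355*(-1/13050) - 12361)) = sqrt(6561 + 6812*(-2671/2610 - 12361)) = sqrt(6561 + 6812*(-32264881/2610)) = sqrt(6561 - 109894184686/1305) = sqrt(-109885622581/1305) = I*sqrt(15933415274245)/435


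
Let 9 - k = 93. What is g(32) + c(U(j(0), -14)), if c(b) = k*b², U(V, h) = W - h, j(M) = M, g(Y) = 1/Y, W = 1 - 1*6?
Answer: -217727/32 ≈ -6804.0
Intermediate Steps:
W = -5 (W = 1 - 6 = -5)
k = -84 (k = 9 - 1*93 = 9 - 93 = -84)
U(V, h) = -5 - h
c(b) = -84*b²
g(32) + c(U(j(0), -14)) = 1/32 - 84*(-5 - 1*(-14))² = 1/32 - 84*(-5 + 14)² = 1/32 - 84*9² = 1/32 - 84*81 = 1/32 - 6804 = -217727/32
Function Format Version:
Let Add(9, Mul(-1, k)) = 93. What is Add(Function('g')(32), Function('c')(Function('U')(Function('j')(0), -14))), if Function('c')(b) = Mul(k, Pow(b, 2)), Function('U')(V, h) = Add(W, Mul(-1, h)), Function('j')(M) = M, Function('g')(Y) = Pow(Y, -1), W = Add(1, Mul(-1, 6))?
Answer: Rational(-217727, 32) ≈ -6804.0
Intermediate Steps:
W = -5 (W = Add(1, -6) = -5)
k = -84 (k = Add(9, Mul(-1, 93)) = Add(9, -93) = -84)
Function('U')(V, h) = Add(-5, Mul(-1, h))
Function('c')(b) = Mul(-84, Pow(b, 2))
Add(Function('g')(32), Function('c')(Function('U')(Function('j')(0), -14))) = Add(Pow(32, -1), Mul(-84, Pow(Add(-5, Mul(-1, -14)), 2))) = Add(Rational(1, 32), Mul(-84, Pow(Add(-5, 14), 2))) = Add(Rational(1, 32), Mul(-84, Pow(9, 2))) = Add(Rational(1, 32), Mul(-84, 81)) = Add(Rational(1, 32), -6804) = Rational(-217727, 32)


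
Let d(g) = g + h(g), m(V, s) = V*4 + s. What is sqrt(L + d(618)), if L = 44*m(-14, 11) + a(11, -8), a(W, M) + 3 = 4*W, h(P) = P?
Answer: I*sqrt(703) ≈ 26.514*I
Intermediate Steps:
a(W, M) = -3 + 4*W
m(V, s) = s + 4*V (m(V, s) = 4*V + s = s + 4*V)
L = -1939 (L = 44*(11 + 4*(-14)) + (-3 + 4*11) = 44*(11 - 56) + (-3 + 44) = 44*(-45) + 41 = -1980 + 41 = -1939)
d(g) = 2*g (d(g) = g + g = 2*g)
sqrt(L + d(618)) = sqrt(-1939 + 2*618) = sqrt(-1939 + 1236) = sqrt(-703) = I*sqrt(703)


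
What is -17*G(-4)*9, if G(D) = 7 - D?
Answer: -1683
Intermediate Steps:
-17*G(-4)*9 = -17*(7 - 1*(-4))*9 = -17*(7 + 4)*9 = -17*11*9 = -187*9 = -1683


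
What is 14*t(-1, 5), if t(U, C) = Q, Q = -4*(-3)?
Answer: 168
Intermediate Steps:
Q = 12
t(U, C) = 12
14*t(-1, 5) = 14*12 = 168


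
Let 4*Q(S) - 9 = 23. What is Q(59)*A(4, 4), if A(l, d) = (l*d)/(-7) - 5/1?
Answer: -408/7 ≈ -58.286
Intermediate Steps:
Q(S) = 8 (Q(S) = 9/4 + (¼)*23 = 9/4 + 23/4 = 8)
A(l, d) = -5 - d*l/7 (A(l, d) = (d*l)*(-⅐) - 5*1 = -d*l/7 - 5 = -5 - d*l/7)
Q(59)*A(4, 4) = 8*(-5 - ⅐*4*4) = 8*(-5 - 16/7) = 8*(-51/7) = -408/7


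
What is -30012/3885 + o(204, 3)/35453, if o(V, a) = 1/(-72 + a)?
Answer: -24472356323/3167902815 ≈ -7.7251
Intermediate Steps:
-30012/3885 + o(204, 3)/35453 = -30012/3885 + 1/((-72 + 3)*35453) = -30012*1/3885 + (1/35453)/(-69) = -10004/1295 - 1/69*1/35453 = -10004/1295 - 1/2446257 = -24472356323/3167902815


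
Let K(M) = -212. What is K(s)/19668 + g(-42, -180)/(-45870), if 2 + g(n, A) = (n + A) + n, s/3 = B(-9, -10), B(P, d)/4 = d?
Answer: -17018/3417315 ≈ -0.0049799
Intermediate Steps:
B(P, d) = 4*d
s = -120 (s = 3*(4*(-10)) = 3*(-40) = -120)
g(n, A) = -2 + A + 2*n (g(n, A) = -2 + ((n + A) + n) = -2 + ((A + n) + n) = -2 + (A + 2*n) = -2 + A + 2*n)
K(s)/19668 + g(-42, -180)/(-45870) = -212/19668 + (-2 - 180 + 2*(-42))/(-45870) = -212*1/19668 + (-2 - 180 - 84)*(-1/45870) = -53/4917 - 266*(-1/45870) = -53/4917 + 133/22935 = -17018/3417315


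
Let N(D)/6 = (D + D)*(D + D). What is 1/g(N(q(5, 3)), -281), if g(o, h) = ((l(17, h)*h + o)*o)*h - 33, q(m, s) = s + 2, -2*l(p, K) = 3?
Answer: -1/172224933 ≈ -5.8064e-9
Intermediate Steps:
l(p, K) = -3/2 (l(p, K) = -½*3 = -3/2)
q(m, s) = 2 + s
N(D) = 24*D² (N(D) = 6*((D + D)*(D + D)) = 6*((2*D)*(2*D)) = 6*(4*D²) = 24*D²)
g(o, h) = -33 + h*o*(o - 3*h/2) (g(o, h) = ((-3*h/2 + o)*o)*h - 33 = ((o - 3*h/2)*o)*h - 33 = (o*(o - 3*h/2))*h - 33 = h*o*(o - 3*h/2) - 33 = -33 + h*o*(o - 3*h/2))
1/g(N(q(5, 3)), -281) = 1/(-33 - 281*576*(2 + 3)⁴ - 3/2*24*(2 + 3)²*(-281)²) = 1/(-33 - 281*(24*5²)² - 3/2*24*5²*78961) = 1/(-33 - 281*(24*25)² - 3/2*24*25*78961) = 1/(-33 - 281*600² - 3/2*600*78961) = 1/(-33 - 281*360000 - 71064900) = 1/(-33 - 101160000 - 71064900) = 1/(-172224933) = -1/172224933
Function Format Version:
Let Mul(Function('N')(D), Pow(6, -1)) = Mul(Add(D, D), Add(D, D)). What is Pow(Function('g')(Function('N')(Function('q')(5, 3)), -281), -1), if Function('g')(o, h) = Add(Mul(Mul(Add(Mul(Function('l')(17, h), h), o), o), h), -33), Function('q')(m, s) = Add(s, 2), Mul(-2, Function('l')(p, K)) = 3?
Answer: Rational(-1, 172224933) ≈ -5.8064e-9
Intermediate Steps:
Function('l')(p, K) = Rational(-3, 2) (Function('l')(p, K) = Mul(Rational(-1, 2), 3) = Rational(-3, 2))
Function('q')(m, s) = Add(2, s)
Function('N')(D) = Mul(24, Pow(D, 2)) (Function('N')(D) = Mul(6, Mul(Add(D, D), Add(D, D))) = Mul(6, Mul(Mul(2, D), Mul(2, D))) = Mul(6, Mul(4, Pow(D, 2))) = Mul(24, Pow(D, 2)))
Function('g')(o, h) = Add(-33, Mul(h, o, Add(o, Mul(Rational(-3, 2), h)))) (Function('g')(o, h) = Add(Mul(Mul(Add(Mul(Rational(-3, 2), h), o), o), h), -33) = Add(Mul(Mul(Add(o, Mul(Rational(-3, 2), h)), o), h), -33) = Add(Mul(Mul(o, Add(o, Mul(Rational(-3, 2), h))), h), -33) = Add(Mul(h, o, Add(o, Mul(Rational(-3, 2), h))), -33) = Add(-33, Mul(h, o, Add(o, Mul(Rational(-3, 2), h)))))
Pow(Function('g')(Function('N')(Function('q')(5, 3)), -281), -1) = Pow(Add(-33, Mul(-281, Pow(Mul(24, Pow(Add(2, 3), 2)), 2)), Mul(Rational(-3, 2), Mul(24, Pow(Add(2, 3), 2)), Pow(-281, 2))), -1) = Pow(Add(-33, Mul(-281, Pow(Mul(24, Pow(5, 2)), 2)), Mul(Rational(-3, 2), Mul(24, Pow(5, 2)), 78961)), -1) = Pow(Add(-33, Mul(-281, Pow(Mul(24, 25), 2)), Mul(Rational(-3, 2), Mul(24, 25), 78961)), -1) = Pow(Add(-33, Mul(-281, Pow(600, 2)), Mul(Rational(-3, 2), 600, 78961)), -1) = Pow(Add(-33, Mul(-281, 360000), -71064900), -1) = Pow(Add(-33, -101160000, -71064900), -1) = Pow(-172224933, -1) = Rational(-1, 172224933)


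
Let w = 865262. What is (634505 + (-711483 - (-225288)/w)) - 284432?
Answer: -156357057066/432631 ≈ -3.6141e+5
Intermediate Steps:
(634505 + (-711483 - (-225288)/w)) - 284432 = (634505 + (-711483 - (-225288)/865262)) - 284432 = (634505 + (-711483 - 1*(-112644/432631))) - 284432 = (634505 + (-711483 + 112644/432631)) - 284432 = (634505 - 307809489129/432631) - 284432 = -33302956474/432631 - 284432 = -156357057066/432631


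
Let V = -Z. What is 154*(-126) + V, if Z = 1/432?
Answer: -8382529/432 ≈ -19404.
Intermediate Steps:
Z = 1/432 ≈ 0.0023148
V = -1/432 (V = -1*1/432 = -1/432 ≈ -0.0023148)
154*(-126) + V = 154*(-126) - 1/432 = -19404 - 1/432 = -8382529/432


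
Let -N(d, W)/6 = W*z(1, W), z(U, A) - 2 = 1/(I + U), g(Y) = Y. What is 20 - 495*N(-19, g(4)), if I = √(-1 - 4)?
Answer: 20*(-1783*I + 1189*√5)/(√5 - I) ≈ 25760.0 - 4427.4*I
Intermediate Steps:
I = I*√5 (I = √(-5) = I*√5 ≈ 2.2361*I)
z(U, A) = 2 + 1/(U + I*√5) (z(U, A) = 2 + 1/(I*√5 + U) = 2 + 1/(U + I*√5))
N(d, W) = -6*W*(3 + 2*I*√5)/(1 + I*√5) (N(d, W) = -6*W*(1 + 2*1 + 2*I*√5)/(1 + I*√5) = -6*W*(1 + 2 + 2*I*√5)/(1 + I*√5) = -6*W*(3 + 2*I*√5)/(1 + I*√5))
20 - 495*N(-19, g(4)) = 20 - 2970*4*(-2*√5 + 3*I)/(√5 - I) = 20 - 11880*(-2*√5 + 3*I)/(√5 - I)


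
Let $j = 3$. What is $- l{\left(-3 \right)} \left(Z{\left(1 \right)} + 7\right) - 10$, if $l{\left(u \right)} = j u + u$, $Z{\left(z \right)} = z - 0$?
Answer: $86$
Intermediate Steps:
$Z{\left(z \right)} = z$ ($Z{\left(z \right)} = z + 0 = z$)
$l{\left(u \right)} = 4 u$ ($l{\left(u \right)} = 3 u + u = 4 u$)
$- l{\left(-3 \right)} \left(Z{\left(1 \right)} + 7\right) - 10 = - 4 \left(-3\right) \left(1 + 7\right) - 10 = \left(-1\right) \left(-12\right) 8 - 10 = 12 \cdot 8 - 10 = 96 - 10 = 86$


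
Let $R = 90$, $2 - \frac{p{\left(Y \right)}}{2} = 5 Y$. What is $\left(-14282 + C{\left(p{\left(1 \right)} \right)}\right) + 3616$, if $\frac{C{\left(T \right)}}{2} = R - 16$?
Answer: $-10518$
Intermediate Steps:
$p{\left(Y \right)} = 4 - 10 Y$ ($p{\left(Y \right)} = 4 - 2 \cdot 5 Y = 4 - 10 Y$)
$C{\left(T \right)} = 148$ ($C{\left(T \right)} = 2 \left(90 - 16\right) = 2 \cdot 74 = 148$)
$\left(-14282 + C{\left(p{\left(1 \right)} \right)}\right) + 3616 = \left(-14282 + 148\right) + 3616 = -14134 + 3616 = -10518$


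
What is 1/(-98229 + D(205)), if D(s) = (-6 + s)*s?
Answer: -1/57434 ≈ -1.7411e-5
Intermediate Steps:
D(s) = s*(-6 + s)
1/(-98229 + D(205)) = 1/(-98229 + 205*(-6 + 205)) = 1/(-98229 + 205*199) = 1/(-98229 + 40795) = 1/(-57434) = -1/57434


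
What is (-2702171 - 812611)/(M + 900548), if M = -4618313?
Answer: 1171594/1239255 ≈ 0.94540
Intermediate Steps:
(-2702171 - 812611)/(M + 900548) = (-2702171 - 812611)/(-4618313 + 900548) = -3514782/(-3717765) = -3514782*(-1/3717765) = 1171594/1239255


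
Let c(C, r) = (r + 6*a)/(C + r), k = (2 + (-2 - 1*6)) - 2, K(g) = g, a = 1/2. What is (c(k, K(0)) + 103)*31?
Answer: 25451/8 ≈ 3181.4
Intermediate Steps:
a = 1/2 ≈ 0.50000
k = -8 (k = (2 + (-2 - 6)) - 2 = (2 - 8) - 2 = -6 - 2 = -8)
c(C, r) = (3 + r)/(C + r) (c(C, r) = (r + 6*(1/2))/(C + r) = (r + 3)/(C + r) = (3 + r)/(C + r))
(c(k, K(0)) + 103)*31 = ((3 + 0)/(-8 + 0) + 103)*31 = (3/(-8) + 103)*31 = (-1/8*3 + 103)*31 = (-3/8 + 103)*31 = (821/8)*31 = 25451/8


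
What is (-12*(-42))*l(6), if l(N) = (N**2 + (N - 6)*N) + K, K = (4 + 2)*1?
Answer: 21168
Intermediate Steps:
K = 6 (K = 6*1 = 6)
l(N) = 6 + N**2 + N*(-6 + N) (l(N) = (N**2 + (N - 6)*N) + 6 = (N**2 + (-6 + N)*N) + 6 = (N**2 + N*(-6 + N)) + 6 = 6 + N**2 + N*(-6 + N))
(-12*(-42))*l(6) = (-12*(-42))*(6 - 6*6 + 2*6**2) = 504*(6 - 36 + 2*36) = 504*(6 - 36 + 72) = 504*42 = 21168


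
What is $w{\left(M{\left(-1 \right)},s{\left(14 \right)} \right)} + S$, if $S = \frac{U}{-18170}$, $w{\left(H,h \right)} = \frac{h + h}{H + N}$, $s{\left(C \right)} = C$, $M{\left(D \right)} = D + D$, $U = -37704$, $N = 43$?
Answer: $\frac{1027312}{372485} \approx 2.758$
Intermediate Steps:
$M{\left(D \right)} = 2 D$
$w{\left(H,h \right)} = \frac{2 h}{43 + H}$ ($w{\left(H,h \right)} = \frac{h + h}{H + 43} = \frac{2 h}{43 + H}$)
$S = \frac{18852}{9085}$ ($S = - \frac{37704}{-18170} = \left(-37704\right) \left(- \frac{1}{18170}\right) = \frac{18852}{9085} \approx 2.0751$)
$w{\left(M{\left(-1 \right)},s{\left(14 \right)} \right)} + S = 2 \cdot 14 \frac{1}{43 + 2 \left(-1\right)} + \frac{18852}{9085} = 2 \cdot 14 \frac{1}{43 - 2} + \frac{18852}{9085} = 2 \cdot 14 \cdot \frac{1}{41} + \frac{18852}{9085} = \frac{28}{41} + \frac{18852}{9085} = \frac{1027312}{372485}$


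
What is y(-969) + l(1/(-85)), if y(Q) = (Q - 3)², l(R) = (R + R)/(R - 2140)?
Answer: 171857154386/181901 ≈ 9.4478e+5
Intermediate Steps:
l(R) = 2*R/(-2140 + R) (l(R) = (2*R)/(-2140 + R) = 2*R/(-2140 + R))
y(Q) = (-3 + Q)²
y(-969) + l(1/(-85)) = (-3 - 969)² + 2/(-85*(-2140 + 1/(-85))) = (-972)² + 2*(-1/85)/(-2140 - 1/85) = 944784 + 2*(-1/85)/(-181901/85) = 944784 + 2*(-1/85)*(-85/181901) = 944784 + 2/181901 = 171857154386/181901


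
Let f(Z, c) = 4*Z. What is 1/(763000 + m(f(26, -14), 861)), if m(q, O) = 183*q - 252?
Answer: 1/781780 ≈ 1.2791e-6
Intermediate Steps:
m(q, O) = -252 + 183*q
1/(763000 + m(f(26, -14), 861)) = 1/(763000 + (-252 + 183*(4*26))) = 1/(763000 + (-252 + 183*104)) = 1/(763000 + (-252 + 19032)) = 1/(763000 + 18780) = 1/781780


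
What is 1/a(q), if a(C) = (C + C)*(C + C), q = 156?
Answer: 1/97344 ≈ 1.0273e-5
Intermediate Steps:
a(C) = 4*C² (a(C) = (2*C)*(2*C) = 4*C²)
1/a(q) = 1/(4*156²) = 1/(4*24336) = 1/97344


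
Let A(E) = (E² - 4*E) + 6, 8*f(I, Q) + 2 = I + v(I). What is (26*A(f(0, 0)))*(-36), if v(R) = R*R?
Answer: -13221/2 ≈ -6610.5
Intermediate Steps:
v(R) = R²
f(I, Q) = -¼ + I/8 + I²/8 (f(I, Q) = -¼ + (I + I²)/8 = -¼ + (I/8 + I²/8) = -¼ + I/8 + I²/8)
A(E) = 6 + E² - 4*E
(26*A(f(0, 0)))*(-36) = (26*(6 + (-¼ + (⅛)*0 + (⅛)*0²)² - 4*(-¼ + (⅛)*0 + (⅛)*0²)))*(-36) = (26*(6 + (-¼ + 0 + (⅛)*0)² - 4*(-¼ + 0 + (⅛)*0)))*(-36) = (26*(6 + (-¼ + 0 + 0)² - 4*(-¼ + 0 + 0)))*(-36) = (26*(6 + (-¼)² - 4*(-¼)))*(-36) = (26*(6 + 1/16 + 1))*(-36) = (26*(113/16))*(-36) = (1469/8)*(-36) = -13221/2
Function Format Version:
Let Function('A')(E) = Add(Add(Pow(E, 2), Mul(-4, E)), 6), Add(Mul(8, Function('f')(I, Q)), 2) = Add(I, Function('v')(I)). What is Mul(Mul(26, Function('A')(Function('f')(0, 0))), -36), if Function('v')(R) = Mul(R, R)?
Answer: Rational(-13221, 2) ≈ -6610.5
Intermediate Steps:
Function('v')(R) = Pow(R, 2)
Function('f')(I, Q) = Add(Rational(-1, 4), Mul(Rational(1, 8), I), Mul(Rational(1, 8), Pow(I, 2))) (Function('f')(I, Q) = Add(Rational(-1, 4), Mul(Rational(1, 8), Add(I, Pow(I, 2)))) = Add(Rational(-1, 4), Add(Mul(Rational(1, 8), I), Mul(Rational(1, 8), Pow(I, 2)))) = Add(Rational(-1, 4), Mul(Rational(1, 8), I), Mul(Rational(1, 8), Pow(I, 2))))
Function('A')(E) = Add(6, Pow(E, 2), Mul(-4, E))
Mul(Mul(26, Function('A')(Function('f')(0, 0))), -36) = Mul(Mul(26, Add(6, Pow(Add(Rational(-1, 4), Mul(Rational(1, 8), 0), Mul(Rational(1, 8), Pow(0, 2))), 2), Mul(-4, Add(Rational(-1, 4), Mul(Rational(1, 8), 0), Mul(Rational(1, 8), Pow(0, 2)))))), -36) = Mul(Mul(26, Add(6, Pow(Add(Rational(-1, 4), 0, Mul(Rational(1, 8), 0)), 2), Mul(-4, Add(Rational(-1, 4), 0, Mul(Rational(1, 8), 0))))), -36) = Mul(Mul(26, Add(6, Pow(Add(Rational(-1, 4), 0, 0), 2), Mul(-4, Add(Rational(-1, 4), 0, 0)))), -36) = Mul(Mul(26, Add(6, Pow(Rational(-1, 4), 2), Mul(-4, Rational(-1, 4)))), -36) = Mul(Mul(26, Add(6, Rational(1, 16), 1)), -36) = Mul(Mul(26, Rational(113, 16)), -36) = Mul(Rational(1469, 8), -36) = Rational(-13221, 2)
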